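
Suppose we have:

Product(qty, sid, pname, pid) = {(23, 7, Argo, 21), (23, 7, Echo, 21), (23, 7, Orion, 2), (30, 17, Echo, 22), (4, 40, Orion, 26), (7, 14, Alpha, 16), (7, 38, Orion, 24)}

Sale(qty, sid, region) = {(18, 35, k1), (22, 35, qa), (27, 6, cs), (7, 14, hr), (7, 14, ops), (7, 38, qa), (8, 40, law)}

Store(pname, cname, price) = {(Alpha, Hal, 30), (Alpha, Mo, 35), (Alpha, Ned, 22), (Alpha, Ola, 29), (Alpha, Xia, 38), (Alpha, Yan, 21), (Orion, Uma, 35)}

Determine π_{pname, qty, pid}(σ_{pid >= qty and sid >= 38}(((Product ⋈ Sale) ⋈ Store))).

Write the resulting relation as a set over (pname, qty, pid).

Product ⋈ Sale (natural join on qty, sid): {(7, 14, Alpha, 16, hr), (7, 14, Alpha, 16, ops), (7, 38, Orion, 24, qa)}
(Product ⋈ Sale) ⋈ Store (natural join on pname): {(7, 14, Alpha, 16, hr, Hal, 30), (7, 14, Alpha, 16, hr, Mo, 35), (7, 14, Alpha, 16, hr, Ned, 22), (7, 14, Alpha, 16, hr, Ola, 29), (7, 14, Alpha, 16, hr, Xia, 38), (7, 14, Alpha, 16, hr, Yan, 21), (7, 14, Alpha, 16, ops, Hal, 30), (7, 14, Alpha, 16, ops, Mo, 35), (7, 14, Alpha, 16, ops, Ned, 22), (7, 14, Alpha, 16, ops, Ola, 29), (7, 14, Alpha, 16, ops, Xia, 38), (7, 14, Alpha, 16, ops, Yan, 21), (7, 38, Orion, 24, qa, Uma, 35)}
σ[pid >= qty and sid >= 38]: keep tuples satisfying pid >= qty and sid >= 38 → {(7, 38, Orion, 24, qa, Uma, 35)}
Keep only column(s) pname, qty, pid: {(Orion, 7, 24)}

{(Orion, 7, 24)}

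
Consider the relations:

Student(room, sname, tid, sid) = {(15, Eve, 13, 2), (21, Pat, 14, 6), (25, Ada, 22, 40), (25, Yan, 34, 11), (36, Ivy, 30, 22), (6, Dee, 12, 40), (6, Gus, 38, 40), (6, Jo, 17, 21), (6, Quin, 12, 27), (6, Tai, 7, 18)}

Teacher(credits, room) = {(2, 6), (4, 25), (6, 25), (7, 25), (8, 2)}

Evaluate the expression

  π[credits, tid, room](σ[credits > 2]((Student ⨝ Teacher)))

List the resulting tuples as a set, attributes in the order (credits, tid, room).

Joining Student and Teacher on room yields {(25, Ada, 22, 40, 4), (25, Ada, 22, 40, 6), (25, Ada, 22, 40, 7), (25, Yan, 34, 11, 4), (25, Yan, 34, 11, 6), (25, Yan, 34, 11, 7), (6, Dee, 12, 40, 2), (6, Gus, 38, 40, 2), (6, Jo, 17, 21, 2), (6, Quin, 12, 27, 2), (6, Tai, 7, 18, 2)}.
Apply σ_{credits > 2}; surviving tuples: {(25, Ada, 22, 40, 4), (25, Ada, 22, 40, 6), (25, Ada, 22, 40, 7), (25, Yan, 34, 11, 4), (25, Yan, 34, 11, 6), (25, Yan, 34, 11, 7)}
Keep only column(s) credits, tid, room: {(4, 22, 25), (4, 34, 25), (6, 22, 25), (6, 34, 25), (7, 22, 25), (7, 34, 25)}

{(4, 22, 25), (4, 34, 25), (6, 22, 25), (6, 34, 25), (7, 22, 25), (7, 34, 25)}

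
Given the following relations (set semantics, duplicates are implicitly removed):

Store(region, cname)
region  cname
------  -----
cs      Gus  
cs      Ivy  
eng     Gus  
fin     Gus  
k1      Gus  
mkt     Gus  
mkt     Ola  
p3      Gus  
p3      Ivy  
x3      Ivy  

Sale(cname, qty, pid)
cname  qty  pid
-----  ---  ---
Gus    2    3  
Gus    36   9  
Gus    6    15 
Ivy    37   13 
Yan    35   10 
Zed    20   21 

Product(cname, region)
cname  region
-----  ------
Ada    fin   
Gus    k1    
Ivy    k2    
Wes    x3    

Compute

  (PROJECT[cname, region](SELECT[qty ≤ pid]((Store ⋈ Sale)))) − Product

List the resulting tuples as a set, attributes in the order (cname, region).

Joining Store and Sale on cname yields {(cs, Gus, 2, 3), (cs, Gus, 36, 9), (cs, Gus, 6, 15), (cs, Ivy, 37, 13), (eng, Gus, 2, 3), (eng, Gus, 36, 9), (eng, Gus, 6, 15), (fin, Gus, 2, 3), (fin, Gus, 36, 9), (fin, Gus, 6, 15), (k1, Gus, 2, 3), (k1, Gus, 36, 9), (k1, Gus, 6, 15), (mkt, Gus, 2, 3), (mkt, Gus, 36, 9), (mkt, Gus, 6, 15), (p3, Gus, 2, 3), (p3, Gus, 36, 9), (p3, Gus, 6, 15), (p3, Ivy, 37, 13), (x3, Ivy, 37, 13)}.
σ[qty ≤ pid]: keep tuples satisfying qty ≤ pid → {(cs, Gus, 2, 3), (cs, Gus, 6, 15), (eng, Gus, 2, 3), (eng, Gus, 6, 15), (fin, Gus, 2, 3), (fin, Gus, 6, 15), (k1, Gus, 2, 3), (k1, Gus, 6, 15), (mkt, Gus, 2, 3), (mkt, Gus, 6, 15), (p3, Gus, 2, 3), (p3, Gus, 6, 15)}
π[cname, region]: project onto (cname, region) (6 duplicate(s) eliminated) → {(Gus, cs), (Gus, eng), (Gus, fin), (Gus, k1), (Gus, mkt), (Gus, p3)}
Taking the difference: {(Gus, cs), (Gus, eng), (Gus, fin), (Gus, mkt), (Gus, p3)}

{(Gus, cs), (Gus, eng), (Gus, fin), (Gus, mkt), (Gus, p3)}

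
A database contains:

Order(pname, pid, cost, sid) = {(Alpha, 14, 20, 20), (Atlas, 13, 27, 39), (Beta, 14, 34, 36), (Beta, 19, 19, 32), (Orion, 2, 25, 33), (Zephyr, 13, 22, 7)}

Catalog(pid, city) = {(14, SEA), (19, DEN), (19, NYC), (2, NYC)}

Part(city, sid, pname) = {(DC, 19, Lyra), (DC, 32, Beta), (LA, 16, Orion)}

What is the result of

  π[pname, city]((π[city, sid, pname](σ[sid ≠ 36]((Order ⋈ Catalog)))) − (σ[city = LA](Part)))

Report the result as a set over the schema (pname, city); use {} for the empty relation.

{(Alpha, SEA), (Beta, DEN), (Beta, NYC), (Orion, NYC)}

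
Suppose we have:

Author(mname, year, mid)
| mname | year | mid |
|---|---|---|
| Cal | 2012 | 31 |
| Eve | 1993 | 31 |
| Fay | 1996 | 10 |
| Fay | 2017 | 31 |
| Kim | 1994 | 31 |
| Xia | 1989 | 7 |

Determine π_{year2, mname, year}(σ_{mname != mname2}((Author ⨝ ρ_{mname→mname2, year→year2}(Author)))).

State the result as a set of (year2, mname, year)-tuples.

{(1993, Cal, 2012), (1993, Fay, 2017), (1993, Kim, 1994), (1994, Cal, 2012), (1994, Eve, 1993), (1994, Fay, 2017), (2012, Eve, 1993), (2012, Fay, 2017), (2012, Kim, 1994), (2017, Cal, 2012), (2017, Eve, 1993), (2017, Kim, 1994)}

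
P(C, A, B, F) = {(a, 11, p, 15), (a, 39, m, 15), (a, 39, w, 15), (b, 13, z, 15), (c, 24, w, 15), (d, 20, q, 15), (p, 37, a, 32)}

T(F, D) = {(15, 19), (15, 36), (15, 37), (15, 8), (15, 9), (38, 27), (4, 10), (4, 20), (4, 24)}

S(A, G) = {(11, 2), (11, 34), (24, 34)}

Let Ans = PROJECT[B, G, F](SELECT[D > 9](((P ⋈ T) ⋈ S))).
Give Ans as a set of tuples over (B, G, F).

P ⋈ T (natural join on F): {(a, 11, p, 15, 19), (a, 11, p, 15, 36), (a, 11, p, 15, 37), (a, 11, p, 15, 8), (a, 11, p, 15, 9), (a, 39, m, 15, 19), (a, 39, m, 15, 36), (a, 39, m, 15, 37), (a, 39, m, 15, 8), (a, 39, m, 15, 9), (a, 39, w, 15, 19), (a, 39, w, 15, 36), (a, 39, w, 15, 37), (a, 39, w, 15, 8), (a, 39, w, 15, 9), (b, 13, z, 15, 19), (b, 13, z, 15, 36), (b, 13, z, 15, 37), (b, 13, z, 15, 8), (b, 13, z, 15, 9), (c, 24, w, 15, 19), (c, 24, w, 15, 36), (c, 24, w, 15, 37), (c, 24, w, 15, 8), (c, 24, w, 15, 9), (d, 20, q, 15, 19), (d, 20, q, 15, 36), (d, 20, q, 15, 37), (d, 20, q, 15, 8), (d, 20, q, 15, 9)}
(P ⋈ T) ⋈ S (natural join on A): {(a, 11, p, 15, 19, 2), (a, 11, p, 15, 19, 34), (a, 11, p, 15, 36, 2), (a, 11, p, 15, 36, 34), (a, 11, p, 15, 37, 2), (a, 11, p, 15, 37, 34), (a, 11, p, 15, 8, 2), (a, 11, p, 15, 8, 34), (a, 11, p, 15, 9, 2), (a, 11, p, 15, 9, 34), (c, 24, w, 15, 19, 34), (c, 24, w, 15, 36, 34), (c, 24, w, 15, 37, 34), (c, 24, w, 15, 8, 34), (c, 24, w, 15, 9, 34)}
Filtering on D > 9 leaves {(a, 11, p, 15, 19, 2), (a, 11, p, 15, 19, 34), (a, 11, p, 15, 36, 2), (a, 11, p, 15, 36, 34), (a, 11, p, 15, 37, 2), (a, 11, p, 15, 37, 34), (c, 24, w, 15, 19, 34), (c, 24, w, 15, 36, 34), (c, 24, w, 15, 37, 34)}.
Projecting to B, G, F (6 duplicate(s) eliminated): {(p, 2, 15), (p, 34, 15), (w, 34, 15)}

{(p, 2, 15), (p, 34, 15), (w, 34, 15)}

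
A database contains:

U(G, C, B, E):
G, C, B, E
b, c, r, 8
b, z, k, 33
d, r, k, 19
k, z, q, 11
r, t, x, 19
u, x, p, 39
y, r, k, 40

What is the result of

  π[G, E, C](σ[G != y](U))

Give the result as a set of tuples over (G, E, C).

Selection G != y: {(b, c, r, 8), (b, z, k, 33), (d, r, k, 19), (k, z, q, 11), (r, t, x, 19), (u, x, p, 39)}
Projecting to G, E, C: {(b, 33, z), (b, 8, c), (d, 19, r), (k, 11, z), (r, 19, t), (u, 39, x)}

{(b, 33, z), (b, 8, c), (d, 19, r), (k, 11, z), (r, 19, t), (u, 39, x)}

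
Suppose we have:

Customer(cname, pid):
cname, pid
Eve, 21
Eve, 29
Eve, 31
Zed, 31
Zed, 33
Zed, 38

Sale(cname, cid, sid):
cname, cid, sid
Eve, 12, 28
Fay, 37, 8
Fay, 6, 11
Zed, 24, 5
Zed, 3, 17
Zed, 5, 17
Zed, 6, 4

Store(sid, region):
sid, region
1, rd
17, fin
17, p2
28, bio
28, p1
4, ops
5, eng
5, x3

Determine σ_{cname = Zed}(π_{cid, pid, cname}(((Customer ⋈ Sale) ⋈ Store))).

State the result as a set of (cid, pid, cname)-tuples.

Joining Customer and Sale on cname yields {(Eve, 21, 12, 28), (Eve, 29, 12, 28), (Eve, 31, 12, 28), (Zed, 31, 24, 5), (Zed, 31, 3, 17), (Zed, 31, 5, 17), (Zed, 31, 6, 4), (Zed, 33, 24, 5), (Zed, 33, 3, 17), (Zed, 33, 5, 17), (Zed, 33, 6, 4), (Zed, 38, 24, 5), (Zed, 38, 3, 17), (Zed, 38, 5, 17), (Zed, 38, 6, 4)}.
Joining (Customer ⋈ Sale) and Store on sid yields {(Eve, 21, 12, 28, bio), (Eve, 21, 12, 28, p1), (Eve, 29, 12, 28, bio), (Eve, 29, 12, 28, p1), (Eve, 31, 12, 28, bio), (Eve, 31, 12, 28, p1), (Zed, 31, 24, 5, eng), (Zed, 31, 24, 5, x3), (Zed, 31, 3, 17, fin), (Zed, 31, 3, 17, p2), (Zed, 31, 5, 17, fin), (Zed, 31, 5, 17, p2), (Zed, 31, 6, 4, ops), (Zed, 33, 24, 5, eng), (Zed, 33, 24, 5, x3), (Zed, 33, 3, 17, fin), (Zed, 33, 3, 17, p2), (Zed, 33, 5, 17, fin), (Zed, 33, 5, 17, p2), (Zed, 33, 6, 4, ops), (Zed, 38, 24, 5, eng), (Zed, 38, 24, 5, x3), (Zed, 38, 3, 17, fin), (Zed, 38, 3, 17, p2), (Zed, 38, 5, 17, fin), (Zed, 38, 5, 17, p2), (Zed, 38, 6, 4, ops)}.
π_{cid, pid, cname} gives {(12, 21, Eve), (12, 29, Eve), (12, 31, Eve), (24, 31, Zed), (24, 33, Zed), (24, 38, Zed), (3, 31, Zed), (3, 33, Zed), (3, 38, Zed), (5, 31, Zed), (5, 33, Zed), (5, 38, Zed), (6, 31, Zed), (6, 33, Zed), (6, 38, Zed)} (12 duplicate(s) eliminated).
Apply σ_{cname = Zed}; surviving tuples: {(24, 31, Zed), (24, 33, Zed), (24, 38, Zed), (3, 31, Zed), (3, 33, Zed), (3, 38, Zed), (5, 31, Zed), (5, 33, Zed), (5, 38, Zed), (6, 31, Zed), (6, 33, Zed), (6, 38, Zed)}

{(24, 31, Zed), (24, 33, Zed), (24, 38, Zed), (3, 31, Zed), (3, 33, Zed), (3, 38, Zed), (5, 31, Zed), (5, 33, Zed), (5, 38, Zed), (6, 31, Zed), (6, 33, Zed), (6, 38, Zed)}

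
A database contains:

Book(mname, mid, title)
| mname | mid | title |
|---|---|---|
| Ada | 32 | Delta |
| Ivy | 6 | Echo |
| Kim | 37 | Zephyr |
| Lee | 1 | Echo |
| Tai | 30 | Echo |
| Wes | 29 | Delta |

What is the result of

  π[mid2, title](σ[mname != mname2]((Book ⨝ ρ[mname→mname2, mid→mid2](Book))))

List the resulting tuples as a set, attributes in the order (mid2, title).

ρ[mname→mname2, mid→mid2]: schema becomes (mname2, mid2, title); tuples unchanged.
Natural join on title: {(Ada, 32, Delta, Ada, 32), (Ada, 32, Delta, Wes, 29), (Ivy, 6, Echo, Ivy, 6), (Ivy, 6, Echo, Lee, 1), (Ivy, 6, Echo, Tai, 30), (Kim, 37, Zephyr, Kim, 37), (Lee, 1, Echo, Ivy, 6), (Lee, 1, Echo, Lee, 1), (Lee, 1, Echo, Tai, 30), (Tai, 30, Echo, Ivy, 6), (Tai, 30, Echo, Lee, 1), (Tai, 30, Echo, Tai, 30), (Wes, 29, Delta, Ada, 32), (Wes, 29, Delta, Wes, 29)}
Apply σ_{mname != mname2}; surviving tuples: {(Ada, 32, Delta, Wes, 29), (Ivy, 6, Echo, Lee, 1), (Ivy, 6, Echo, Tai, 30), (Lee, 1, Echo, Ivy, 6), (Lee, 1, Echo, Tai, 30), (Tai, 30, Echo, Ivy, 6), (Tai, 30, Echo, Lee, 1), (Wes, 29, Delta, Ada, 32)}
Projecting to mid2, title (3 duplicate(s) eliminated): {(1, Echo), (29, Delta), (30, Echo), (32, Delta), (6, Echo)}

{(1, Echo), (29, Delta), (30, Echo), (32, Delta), (6, Echo)}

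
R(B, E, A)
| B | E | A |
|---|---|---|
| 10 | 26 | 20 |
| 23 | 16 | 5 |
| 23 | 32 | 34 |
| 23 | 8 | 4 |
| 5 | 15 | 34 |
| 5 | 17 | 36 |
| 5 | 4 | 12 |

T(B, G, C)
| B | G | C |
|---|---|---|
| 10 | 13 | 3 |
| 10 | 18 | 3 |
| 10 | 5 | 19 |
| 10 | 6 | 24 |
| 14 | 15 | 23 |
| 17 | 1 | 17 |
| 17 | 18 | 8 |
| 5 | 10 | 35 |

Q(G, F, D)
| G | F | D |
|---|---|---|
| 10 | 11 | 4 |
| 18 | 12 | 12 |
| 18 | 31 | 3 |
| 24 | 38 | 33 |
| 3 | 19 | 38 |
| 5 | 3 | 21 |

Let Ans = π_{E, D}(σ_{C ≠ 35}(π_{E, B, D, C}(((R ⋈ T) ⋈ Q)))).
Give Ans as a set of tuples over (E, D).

{(26, 12), (26, 21), (26, 3)}

Joining R and T on B yields {(10, 26, 20, 13, 3), (10, 26, 20, 18, 3), (10, 26, 20, 5, 19), (10, 26, 20, 6, 24), (5, 15, 34, 10, 35), (5, 17, 36, 10, 35), (5, 4, 12, 10, 35)}.
Joining (R ⋈ T) and Q on G yields {(10, 26, 20, 18, 3, 12, 12), (10, 26, 20, 18, 3, 31, 3), (10, 26, 20, 5, 19, 3, 21), (5, 15, 34, 10, 35, 11, 4), (5, 17, 36, 10, 35, 11, 4), (5, 4, 12, 10, 35, 11, 4)}.
Keep only column(s) E, B, D, C: {(15, 5, 4, 35), (17, 5, 4, 35), (26, 10, 12, 3), (26, 10, 21, 19), (26, 10, 3, 3), (4, 5, 4, 35)}
Apply σ_{C ≠ 35}; surviving tuples: {(26, 10, 12, 3), (26, 10, 21, 19), (26, 10, 3, 3)}
Keep only column(s) E, D: {(26, 12), (26, 21), (26, 3)}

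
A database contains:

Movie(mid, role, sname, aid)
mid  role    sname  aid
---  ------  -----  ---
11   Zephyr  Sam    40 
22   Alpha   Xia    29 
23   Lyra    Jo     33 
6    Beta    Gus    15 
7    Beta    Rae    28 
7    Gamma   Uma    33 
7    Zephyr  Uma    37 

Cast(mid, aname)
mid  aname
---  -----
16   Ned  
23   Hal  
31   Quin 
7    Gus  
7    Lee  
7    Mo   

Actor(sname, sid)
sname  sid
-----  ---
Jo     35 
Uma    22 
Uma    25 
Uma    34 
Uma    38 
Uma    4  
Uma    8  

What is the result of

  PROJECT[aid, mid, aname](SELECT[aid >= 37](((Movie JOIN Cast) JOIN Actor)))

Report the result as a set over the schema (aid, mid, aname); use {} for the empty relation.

{(37, 7, Gus), (37, 7, Lee), (37, 7, Mo)}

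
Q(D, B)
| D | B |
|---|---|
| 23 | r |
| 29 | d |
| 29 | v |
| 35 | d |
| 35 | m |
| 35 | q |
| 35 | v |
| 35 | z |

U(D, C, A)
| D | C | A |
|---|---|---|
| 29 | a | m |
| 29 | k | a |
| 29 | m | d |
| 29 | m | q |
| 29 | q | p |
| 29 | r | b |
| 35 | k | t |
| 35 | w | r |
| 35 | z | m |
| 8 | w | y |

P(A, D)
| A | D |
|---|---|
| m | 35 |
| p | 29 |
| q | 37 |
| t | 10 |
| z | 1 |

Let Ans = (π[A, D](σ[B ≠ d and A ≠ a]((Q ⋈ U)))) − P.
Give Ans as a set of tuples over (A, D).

Q ⋈ U (natural join on D): {(29, d, a, m), (29, d, k, a), (29, d, m, d), (29, d, m, q), (29, d, q, p), (29, d, r, b), (29, v, a, m), (29, v, k, a), (29, v, m, d), (29, v, m, q), (29, v, q, p), (29, v, r, b), (35, d, k, t), (35, d, w, r), (35, d, z, m), (35, m, k, t), (35, m, w, r), (35, m, z, m), (35, q, k, t), (35, q, w, r), (35, q, z, m), (35, v, k, t), (35, v, w, r), (35, v, z, m), (35, z, k, t), (35, z, w, r), (35, z, z, m)}
Filtering on B ≠ d and A ≠ a leaves {(29, v, a, m), (29, v, m, d), (29, v, m, q), (29, v, q, p), (29, v, r, b), (35, m, k, t), (35, m, w, r), (35, m, z, m), (35, q, k, t), (35, q, w, r), (35, q, z, m), (35, v, k, t), (35, v, w, r), (35, v, z, m), (35, z, k, t), (35, z, w, r), (35, z, z, m)}.
Projecting to A, D (9 duplicate(s) eliminated): {(b, 29), (d, 29), (m, 29), (m, 35), (p, 29), (q, 29), (r, 35), (t, 35)}
Difference: {(b, 29), (d, 29), (m, 29), (m, 35), (p, 29), (q, 29), (r, 35), (t, 35)} with {(m, 35), (p, 29), (q, 37), (t, 10), (z, 1)} → {(b, 29), (d, 29), (m, 29), (q, 29), (r, 35), (t, 35)}

{(b, 29), (d, 29), (m, 29), (q, 29), (r, 35), (t, 35)}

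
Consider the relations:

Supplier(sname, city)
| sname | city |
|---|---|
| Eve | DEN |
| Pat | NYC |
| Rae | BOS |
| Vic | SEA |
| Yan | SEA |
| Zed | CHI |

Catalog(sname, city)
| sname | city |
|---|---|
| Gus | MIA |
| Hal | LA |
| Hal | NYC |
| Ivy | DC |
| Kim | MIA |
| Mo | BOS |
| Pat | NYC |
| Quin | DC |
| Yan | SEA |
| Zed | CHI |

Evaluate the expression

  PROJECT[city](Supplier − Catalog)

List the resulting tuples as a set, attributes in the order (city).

{BOS, DEN, SEA}

Set difference of the two operands is {(Eve, DEN), (Rae, BOS), (Vic, SEA)}.
π_{city} gives {BOS, DEN, SEA}.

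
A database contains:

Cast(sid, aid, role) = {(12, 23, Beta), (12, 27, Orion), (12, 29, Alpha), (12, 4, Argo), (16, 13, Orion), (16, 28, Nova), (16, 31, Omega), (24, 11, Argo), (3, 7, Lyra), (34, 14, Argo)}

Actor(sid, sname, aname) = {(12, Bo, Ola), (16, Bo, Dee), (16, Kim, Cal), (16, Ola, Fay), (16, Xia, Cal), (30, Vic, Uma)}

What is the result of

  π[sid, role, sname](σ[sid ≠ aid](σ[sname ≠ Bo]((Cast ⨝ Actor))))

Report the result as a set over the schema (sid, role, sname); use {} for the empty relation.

Cast ⋈ Actor (natural join on sid): {(12, 23, Beta, Bo, Ola), (12, 27, Orion, Bo, Ola), (12, 29, Alpha, Bo, Ola), (12, 4, Argo, Bo, Ola), (16, 13, Orion, Bo, Dee), (16, 13, Orion, Kim, Cal), (16, 13, Orion, Ola, Fay), (16, 13, Orion, Xia, Cal), (16, 28, Nova, Bo, Dee), (16, 28, Nova, Kim, Cal), (16, 28, Nova, Ola, Fay), (16, 28, Nova, Xia, Cal), (16, 31, Omega, Bo, Dee), (16, 31, Omega, Kim, Cal), (16, 31, Omega, Ola, Fay), (16, 31, Omega, Xia, Cal)}
Apply σ_{sname ≠ Bo}; surviving tuples: {(16, 13, Orion, Kim, Cal), (16, 13, Orion, Ola, Fay), (16, 13, Orion, Xia, Cal), (16, 28, Nova, Kim, Cal), (16, 28, Nova, Ola, Fay), (16, 28, Nova, Xia, Cal), (16, 31, Omega, Kim, Cal), (16, 31, Omega, Ola, Fay), (16, 31, Omega, Xia, Cal)}
Apply σ_{sid ≠ aid}; surviving tuples: {(16, 13, Orion, Kim, Cal), (16, 13, Orion, Ola, Fay), (16, 13, Orion, Xia, Cal), (16, 28, Nova, Kim, Cal), (16, 28, Nova, Ola, Fay), (16, 28, Nova, Xia, Cal), (16, 31, Omega, Kim, Cal), (16, 31, Omega, Ola, Fay), (16, 31, Omega, Xia, Cal)}
π[sid, role, sname]: project onto (sid, role, sname) → {(16, Nova, Kim), (16, Nova, Ola), (16, Nova, Xia), (16, Omega, Kim), (16, Omega, Ola), (16, Omega, Xia), (16, Orion, Kim), (16, Orion, Ola), (16, Orion, Xia)}

{(16, Nova, Kim), (16, Nova, Ola), (16, Nova, Xia), (16, Omega, Kim), (16, Omega, Ola), (16, Omega, Xia), (16, Orion, Kim), (16, Orion, Ola), (16, Orion, Xia)}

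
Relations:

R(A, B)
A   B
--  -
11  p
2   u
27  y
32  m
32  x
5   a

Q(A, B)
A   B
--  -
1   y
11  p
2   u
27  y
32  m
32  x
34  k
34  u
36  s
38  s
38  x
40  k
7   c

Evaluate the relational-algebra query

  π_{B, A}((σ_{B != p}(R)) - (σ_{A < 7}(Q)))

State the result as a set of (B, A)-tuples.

Selection B != p: {(2, u), (27, y), (32, m), (32, x), (5, a)}
Selection A < 7: {(1, y), (2, u)}
Set difference of the two operands is {(27, y), (32, m), (32, x), (5, a)}.
π[B, A]: project onto (B, A) → {(a, 5), (m, 32), (x, 32), (y, 27)}

{(a, 5), (m, 32), (x, 32), (y, 27)}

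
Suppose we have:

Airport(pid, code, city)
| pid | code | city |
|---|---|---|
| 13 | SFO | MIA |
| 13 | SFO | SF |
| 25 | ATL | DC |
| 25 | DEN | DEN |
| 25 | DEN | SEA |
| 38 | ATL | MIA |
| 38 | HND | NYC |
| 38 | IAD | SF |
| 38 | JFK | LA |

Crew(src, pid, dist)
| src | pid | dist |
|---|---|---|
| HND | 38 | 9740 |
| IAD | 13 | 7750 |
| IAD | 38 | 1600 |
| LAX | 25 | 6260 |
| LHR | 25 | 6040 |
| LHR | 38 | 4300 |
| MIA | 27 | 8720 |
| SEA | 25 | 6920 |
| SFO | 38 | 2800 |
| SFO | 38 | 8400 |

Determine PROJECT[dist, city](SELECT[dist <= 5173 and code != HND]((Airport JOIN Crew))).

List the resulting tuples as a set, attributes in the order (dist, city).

Natural join on pid: {(13, SFO, MIA, IAD, 7750), (13, SFO, SF, IAD, 7750), (25, ATL, DC, LAX, 6260), (25, ATL, DC, LHR, 6040), (25, ATL, DC, SEA, 6920), (25, DEN, DEN, LAX, 6260), (25, DEN, DEN, LHR, 6040), (25, DEN, DEN, SEA, 6920), (25, DEN, SEA, LAX, 6260), (25, DEN, SEA, LHR, 6040), (25, DEN, SEA, SEA, 6920), (38, ATL, MIA, HND, 9740), (38, ATL, MIA, IAD, 1600), (38, ATL, MIA, LHR, 4300), (38, ATL, MIA, SFO, 2800), (38, ATL, MIA, SFO, 8400), (38, HND, NYC, HND, 9740), (38, HND, NYC, IAD, 1600), (38, HND, NYC, LHR, 4300), (38, HND, NYC, SFO, 2800), (38, HND, NYC, SFO, 8400), (38, IAD, SF, HND, 9740), (38, IAD, SF, IAD, 1600), (38, IAD, SF, LHR, 4300), (38, IAD, SF, SFO, 2800), (38, IAD, SF, SFO, 8400), (38, JFK, LA, HND, 9740), (38, JFK, LA, IAD, 1600), (38, JFK, LA, LHR, 4300), (38, JFK, LA, SFO, 2800), (38, JFK, LA, SFO, 8400)}
Selection dist <= 5173 and code != HND: {(38, ATL, MIA, IAD, 1600), (38, ATL, MIA, LHR, 4300), (38, ATL, MIA, SFO, 2800), (38, IAD, SF, IAD, 1600), (38, IAD, SF, LHR, 4300), (38, IAD, SF, SFO, 2800), (38, JFK, LA, IAD, 1600), (38, JFK, LA, LHR, 4300), (38, JFK, LA, SFO, 2800)}
Projecting to dist, city: {(1600, LA), (1600, MIA), (1600, SF), (2800, LA), (2800, MIA), (2800, SF), (4300, LA), (4300, MIA), (4300, SF)}

{(1600, LA), (1600, MIA), (1600, SF), (2800, LA), (2800, MIA), (2800, SF), (4300, LA), (4300, MIA), (4300, SF)}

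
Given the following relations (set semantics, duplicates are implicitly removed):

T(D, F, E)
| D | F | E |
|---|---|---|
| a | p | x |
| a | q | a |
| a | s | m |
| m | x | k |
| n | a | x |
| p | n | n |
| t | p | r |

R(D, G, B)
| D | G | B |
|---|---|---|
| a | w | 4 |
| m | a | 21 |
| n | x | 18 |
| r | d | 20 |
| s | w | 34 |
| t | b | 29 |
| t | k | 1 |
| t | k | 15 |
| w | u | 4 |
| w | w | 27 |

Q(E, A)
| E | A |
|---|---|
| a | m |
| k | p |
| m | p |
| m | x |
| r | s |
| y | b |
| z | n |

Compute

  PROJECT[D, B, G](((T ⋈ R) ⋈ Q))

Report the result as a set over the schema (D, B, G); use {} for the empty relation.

Joining T and R on D yields {(a, p, x, w, 4), (a, q, a, w, 4), (a, s, m, w, 4), (m, x, k, a, 21), (n, a, x, x, 18), (t, p, r, b, 29), (t, p, r, k, 1), (t, p, r, k, 15)}.
Joining (T ⋈ R) and Q on E yields {(a, q, a, w, 4, m), (a, s, m, w, 4, p), (a, s, m, w, 4, x), (m, x, k, a, 21, p), (t, p, r, b, 29, s), (t, p, r, k, 1, s), (t, p, r, k, 15, s)}.
π_{D, B, G} gives {(a, 4, w), (m, 21, a), (t, 1, k), (t, 15, k), (t, 29, b)} (2 duplicate(s) eliminated).

{(a, 4, w), (m, 21, a), (t, 1, k), (t, 15, k), (t, 29, b)}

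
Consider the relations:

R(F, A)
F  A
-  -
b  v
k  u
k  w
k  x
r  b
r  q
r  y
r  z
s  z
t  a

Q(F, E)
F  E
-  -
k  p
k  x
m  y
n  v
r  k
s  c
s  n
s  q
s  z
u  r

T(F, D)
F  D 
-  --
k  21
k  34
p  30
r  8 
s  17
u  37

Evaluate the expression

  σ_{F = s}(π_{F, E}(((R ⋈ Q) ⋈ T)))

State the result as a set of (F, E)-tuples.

{(s, c), (s, n), (s, q), (s, z)}

R ⋈ Q (natural join on F): {(k, u, p), (k, u, x), (k, w, p), (k, w, x), (k, x, p), (k, x, x), (r, b, k), (r, q, k), (r, y, k), (r, z, k), (s, z, c), (s, z, n), (s, z, q), (s, z, z)}
(R ⋈ Q) ⋈ T (natural join on F): {(k, u, p, 21), (k, u, p, 34), (k, u, x, 21), (k, u, x, 34), (k, w, p, 21), (k, w, p, 34), (k, w, x, 21), (k, w, x, 34), (k, x, p, 21), (k, x, p, 34), (k, x, x, 21), (k, x, x, 34), (r, b, k, 8), (r, q, k, 8), (r, y, k, 8), (r, z, k, 8), (s, z, c, 17), (s, z, n, 17), (s, z, q, 17), (s, z, z, 17)}
Keep only column(s) F, E (13 duplicate(s) eliminated): {(k, p), (k, x), (r, k), (s, c), (s, n), (s, q), (s, z)}
Apply σ_{F = s}; surviving tuples: {(s, c), (s, n), (s, q), (s, z)}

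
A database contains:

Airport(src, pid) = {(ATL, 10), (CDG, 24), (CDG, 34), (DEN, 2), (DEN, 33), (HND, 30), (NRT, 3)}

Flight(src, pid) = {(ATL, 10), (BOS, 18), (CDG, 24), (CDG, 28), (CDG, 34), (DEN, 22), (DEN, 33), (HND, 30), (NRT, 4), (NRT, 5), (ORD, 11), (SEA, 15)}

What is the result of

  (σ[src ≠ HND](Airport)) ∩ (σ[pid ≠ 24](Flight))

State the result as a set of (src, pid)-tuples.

{(ATL, 10), (CDG, 34), (DEN, 33)}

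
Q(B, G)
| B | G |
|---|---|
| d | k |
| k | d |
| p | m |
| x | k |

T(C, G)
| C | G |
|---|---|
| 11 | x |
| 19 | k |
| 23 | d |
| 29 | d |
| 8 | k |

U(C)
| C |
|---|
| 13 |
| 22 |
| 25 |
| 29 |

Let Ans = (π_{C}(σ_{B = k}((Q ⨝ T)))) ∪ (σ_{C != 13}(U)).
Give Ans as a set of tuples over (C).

{22, 23, 25, 29}

Natural join on G: {(d, k, 19), (d, k, 8), (k, d, 23), (k, d, 29), (x, k, 19), (x, k, 8)}
Apply σ_{B = k}; surviving tuples: {(k, d, 23), (k, d, 29)}
Keep only column(s) C: {23, 29}
Apply σ_{C != 13}; surviving tuples: {22, 25, 29}
Union: {23, 29} with {22, 25, 29} → {22, 23, 25, 29}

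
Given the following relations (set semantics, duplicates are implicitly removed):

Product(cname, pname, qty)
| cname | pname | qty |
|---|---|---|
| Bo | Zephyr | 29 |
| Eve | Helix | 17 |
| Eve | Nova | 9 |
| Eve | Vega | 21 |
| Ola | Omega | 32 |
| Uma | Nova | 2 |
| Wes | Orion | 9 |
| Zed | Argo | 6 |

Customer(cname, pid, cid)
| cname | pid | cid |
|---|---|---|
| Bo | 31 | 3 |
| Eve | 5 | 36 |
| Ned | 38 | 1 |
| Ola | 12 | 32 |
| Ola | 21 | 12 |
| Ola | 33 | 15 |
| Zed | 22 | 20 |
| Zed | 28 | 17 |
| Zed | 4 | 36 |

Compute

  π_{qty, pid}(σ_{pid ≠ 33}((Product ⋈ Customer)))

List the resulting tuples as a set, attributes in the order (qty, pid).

Joining Product and Customer on cname yields {(Bo, Zephyr, 29, 31, 3), (Eve, Helix, 17, 5, 36), (Eve, Nova, 9, 5, 36), (Eve, Vega, 21, 5, 36), (Ola, Omega, 32, 12, 32), (Ola, Omega, 32, 21, 12), (Ola, Omega, 32, 33, 15), (Zed, Argo, 6, 22, 20), (Zed, Argo, 6, 28, 17), (Zed, Argo, 6, 4, 36)}.
Filtering on pid ≠ 33 leaves {(Bo, Zephyr, 29, 31, 3), (Eve, Helix, 17, 5, 36), (Eve, Nova, 9, 5, 36), (Eve, Vega, 21, 5, 36), (Ola, Omega, 32, 12, 32), (Ola, Omega, 32, 21, 12), (Zed, Argo, 6, 22, 20), (Zed, Argo, 6, 28, 17), (Zed, Argo, 6, 4, 36)}.
Projecting to qty, pid: {(17, 5), (21, 5), (29, 31), (32, 12), (32, 21), (6, 22), (6, 28), (6, 4), (9, 5)}

{(17, 5), (21, 5), (29, 31), (32, 12), (32, 21), (6, 22), (6, 28), (6, 4), (9, 5)}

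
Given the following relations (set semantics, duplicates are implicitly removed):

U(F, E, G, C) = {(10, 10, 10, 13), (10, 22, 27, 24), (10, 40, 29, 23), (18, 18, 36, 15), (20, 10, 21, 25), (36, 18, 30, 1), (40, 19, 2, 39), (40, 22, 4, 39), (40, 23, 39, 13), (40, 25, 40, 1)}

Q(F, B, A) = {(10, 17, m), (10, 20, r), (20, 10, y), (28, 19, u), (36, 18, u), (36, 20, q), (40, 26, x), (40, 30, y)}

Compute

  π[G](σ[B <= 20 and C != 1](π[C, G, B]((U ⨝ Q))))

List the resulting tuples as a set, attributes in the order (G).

Joining U and Q on F yields {(10, 10, 10, 13, 17, m), (10, 10, 10, 13, 20, r), (10, 22, 27, 24, 17, m), (10, 22, 27, 24, 20, r), (10, 40, 29, 23, 17, m), (10, 40, 29, 23, 20, r), (20, 10, 21, 25, 10, y), (36, 18, 30, 1, 18, u), (36, 18, 30, 1, 20, q), (40, 19, 2, 39, 26, x), (40, 19, 2, 39, 30, y), (40, 22, 4, 39, 26, x), (40, 22, 4, 39, 30, y), (40, 23, 39, 13, 26, x), (40, 23, 39, 13, 30, y), (40, 25, 40, 1, 26, x), (40, 25, 40, 1, 30, y)}.
Projecting to C, G, B: {(1, 30, 18), (1, 30, 20), (1, 40, 26), (1, 40, 30), (13, 10, 17), (13, 10, 20), (13, 39, 26), (13, 39, 30), (23, 29, 17), (23, 29, 20), (24, 27, 17), (24, 27, 20), (25, 21, 10), (39, 2, 26), (39, 2, 30), (39, 4, 26), (39, 4, 30)}
Apply σ_{B <= 20 and C != 1}; surviving tuples: {(13, 10, 17), (13, 10, 20), (23, 29, 17), (23, 29, 20), (24, 27, 17), (24, 27, 20), (25, 21, 10)}
Projecting to G (3 duplicate(s) eliminated): {10, 21, 27, 29}

{10, 21, 27, 29}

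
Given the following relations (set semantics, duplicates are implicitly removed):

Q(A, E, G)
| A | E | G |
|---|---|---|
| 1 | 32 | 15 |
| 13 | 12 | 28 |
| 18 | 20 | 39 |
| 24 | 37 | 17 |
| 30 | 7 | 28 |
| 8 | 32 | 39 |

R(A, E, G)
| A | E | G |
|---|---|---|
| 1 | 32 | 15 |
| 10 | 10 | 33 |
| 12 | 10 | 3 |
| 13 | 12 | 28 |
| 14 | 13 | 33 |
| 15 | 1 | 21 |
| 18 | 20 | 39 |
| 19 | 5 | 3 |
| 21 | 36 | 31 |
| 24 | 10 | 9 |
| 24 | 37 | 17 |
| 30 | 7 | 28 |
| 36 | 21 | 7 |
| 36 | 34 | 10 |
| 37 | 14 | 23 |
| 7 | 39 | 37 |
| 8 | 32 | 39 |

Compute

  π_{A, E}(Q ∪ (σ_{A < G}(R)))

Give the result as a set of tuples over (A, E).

Selection A < G: {(1, 32, 15), (10, 10, 33), (13, 12, 28), (14, 13, 33), (15, 1, 21), (18, 20, 39), (21, 36, 31), (7, 39, 37), (8, 32, 39)}
Union: {(1, 32, 15), (13, 12, 28), (18, 20, 39), (24, 37, 17), (30, 7, 28), (8, 32, 39)} with {(1, 32, 15), (10, 10, 33), (13, 12, 28), (14, 13, 33), (15, 1, 21), (18, 20, 39), (21, 36, 31), (7, 39, 37), (8, 32, 39)} → {(1, 32, 15), (10, 10, 33), (13, 12, 28), (14, 13, 33), (15, 1, 21), (18, 20, 39), (21, 36, 31), (24, 37, 17), (30, 7, 28), (7, 39, 37), (8, 32, 39)}
π_{A, E} gives {(1, 32), (10, 10), (13, 12), (14, 13), (15, 1), (18, 20), (21, 36), (24, 37), (30, 7), (7, 39), (8, 32)}.

{(1, 32), (10, 10), (13, 12), (14, 13), (15, 1), (18, 20), (21, 36), (24, 37), (30, 7), (7, 39), (8, 32)}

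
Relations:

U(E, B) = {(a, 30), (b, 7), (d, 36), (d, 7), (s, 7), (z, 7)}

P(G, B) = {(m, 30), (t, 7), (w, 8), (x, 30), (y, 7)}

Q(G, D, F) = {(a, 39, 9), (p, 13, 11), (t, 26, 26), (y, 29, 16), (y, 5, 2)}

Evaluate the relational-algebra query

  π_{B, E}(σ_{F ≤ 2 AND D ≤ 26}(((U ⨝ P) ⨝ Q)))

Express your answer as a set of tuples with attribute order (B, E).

Joining U and P on B yields {(a, 30, m), (a, 30, x), (b, 7, t), (b, 7, y), (d, 7, t), (d, 7, y), (s, 7, t), (s, 7, y), (z, 7, t), (z, 7, y)}.
Joining (U ⨝ P) and Q on G yields {(b, 7, t, 26, 26), (b, 7, y, 29, 16), (b, 7, y, 5, 2), (d, 7, t, 26, 26), (d, 7, y, 29, 16), (d, 7, y, 5, 2), (s, 7, t, 26, 26), (s, 7, y, 29, 16), (s, 7, y, 5, 2), (z, 7, t, 26, 26), (z, 7, y, 29, 16), (z, 7, y, 5, 2)}.
Selection F ≤ 2 AND D ≤ 26: {(b, 7, y, 5, 2), (d, 7, y, 5, 2), (s, 7, y, 5, 2), (z, 7, y, 5, 2)}
Keep only column(s) B, E: {(7, b), (7, d), (7, s), (7, z)}

{(7, b), (7, d), (7, s), (7, z)}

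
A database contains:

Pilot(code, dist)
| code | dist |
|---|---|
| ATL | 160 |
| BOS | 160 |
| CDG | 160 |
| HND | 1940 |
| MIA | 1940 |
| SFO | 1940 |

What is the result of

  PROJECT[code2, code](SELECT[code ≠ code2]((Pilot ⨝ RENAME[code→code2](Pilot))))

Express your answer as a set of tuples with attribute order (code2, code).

{(ATL, BOS), (ATL, CDG), (BOS, ATL), (BOS, CDG), (CDG, ATL), (CDG, BOS), (HND, MIA), (HND, SFO), (MIA, HND), (MIA, SFO), (SFO, HND), (SFO, MIA)}

ρ[code→code2]: schema becomes (code2, dist); tuples unchanged.
Natural join on dist: {(ATL, 160, ATL), (ATL, 160, BOS), (ATL, 160, CDG), (BOS, 160, ATL), (BOS, 160, BOS), (BOS, 160, CDG), (CDG, 160, ATL), (CDG, 160, BOS), (CDG, 160, CDG), (HND, 1940, HND), (HND, 1940, MIA), (HND, 1940, SFO), (MIA, 1940, HND), (MIA, 1940, MIA), (MIA, 1940, SFO), (SFO, 1940, HND), (SFO, 1940, MIA), (SFO, 1940, SFO)}
σ[code ≠ code2]: keep tuples satisfying code ≠ code2 → {(ATL, 160, BOS), (ATL, 160, CDG), (BOS, 160, ATL), (BOS, 160, CDG), (CDG, 160, ATL), (CDG, 160, BOS), (HND, 1940, MIA), (HND, 1940, SFO), (MIA, 1940, HND), (MIA, 1940, SFO), (SFO, 1940, HND), (SFO, 1940, MIA)}
Projecting to code2, code: {(ATL, BOS), (ATL, CDG), (BOS, ATL), (BOS, CDG), (CDG, ATL), (CDG, BOS), (HND, MIA), (HND, SFO), (MIA, HND), (MIA, SFO), (SFO, HND), (SFO, MIA)}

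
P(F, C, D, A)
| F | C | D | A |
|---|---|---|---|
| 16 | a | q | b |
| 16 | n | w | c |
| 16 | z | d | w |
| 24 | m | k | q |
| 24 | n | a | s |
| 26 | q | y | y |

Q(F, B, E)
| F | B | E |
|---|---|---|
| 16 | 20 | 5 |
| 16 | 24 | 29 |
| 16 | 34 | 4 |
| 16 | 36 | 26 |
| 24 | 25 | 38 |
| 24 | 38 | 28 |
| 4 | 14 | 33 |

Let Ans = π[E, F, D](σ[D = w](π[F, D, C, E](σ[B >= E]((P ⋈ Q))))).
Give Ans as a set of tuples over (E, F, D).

Natural join on F: {(16, a, q, b, 20, 5), (16, a, q, b, 24, 29), (16, a, q, b, 34, 4), (16, a, q, b, 36, 26), (16, n, w, c, 20, 5), (16, n, w, c, 24, 29), (16, n, w, c, 34, 4), (16, n, w, c, 36, 26), (16, z, d, w, 20, 5), (16, z, d, w, 24, 29), (16, z, d, w, 34, 4), (16, z, d, w, 36, 26), (24, m, k, q, 25, 38), (24, m, k, q, 38, 28), (24, n, a, s, 25, 38), (24, n, a, s, 38, 28)}
Apply σ_{B >= E}; surviving tuples: {(16, a, q, b, 20, 5), (16, a, q, b, 34, 4), (16, a, q, b, 36, 26), (16, n, w, c, 20, 5), (16, n, w, c, 34, 4), (16, n, w, c, 36, 26), (16, z, d, w, 20, 5), (16, z, d, w, 34, 4), (16, z, d, w, 36, 26), (24, m, k, q, 38, 28), (24, n, a, s, 38, 28)}
Keep only column(s) F, D, C, E: {(16, d, z, 26), (16, d, z, 4), (16, d, z, 5), (16, q, a, 26), (16, q, a, 4), (16, q, a, 5), (16, w, n, 26), (16, w, n, 4), (16, w, n, 5), (24, a, n, 28), (24, k, m, 28)}
Apply σ_{D = w}; surviving tuples: {(16, w, n, 26), (16, w, n, 4), (16, w, n, 5)}
Keep only column(s) E, F, D: {(26, 16, w), (4, 16, w), (5, 16, w)}

{(26, 16, w), (4, 16, w), (5, 16, w)}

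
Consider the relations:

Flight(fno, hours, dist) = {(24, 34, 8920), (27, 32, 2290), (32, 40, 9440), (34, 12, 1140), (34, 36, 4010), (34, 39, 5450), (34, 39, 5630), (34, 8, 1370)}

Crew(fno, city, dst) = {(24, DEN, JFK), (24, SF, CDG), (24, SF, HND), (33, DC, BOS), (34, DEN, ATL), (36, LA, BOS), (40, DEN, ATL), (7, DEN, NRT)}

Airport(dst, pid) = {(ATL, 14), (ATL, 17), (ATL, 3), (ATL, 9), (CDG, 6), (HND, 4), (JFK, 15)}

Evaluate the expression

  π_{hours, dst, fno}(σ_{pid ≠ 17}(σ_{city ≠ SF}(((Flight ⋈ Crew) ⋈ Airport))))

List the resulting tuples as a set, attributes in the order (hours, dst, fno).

Joining Flight and Crew on fno yields {(24, 34, 8920, DEN, JFK), (24, 34, 8920, SF, CDG), (24, 34, 8920, SF, HND), (34, 12, 1140, DEN, ATL), (34, 36, 4010, DEN, ATL), (34, 39, 5450, DEN, ATL), (34, 39, 5630, DEN, ATL), (34, 8, 1370, DEN, ATL)}.
Joining (Flight ⋈ Crew) and Airport on dst yields {(24, 34, 8920, DEN, JFK, 15), (24, 34, 8920, SF, CDG, 6), (24, 34, 8920, SF, HND, 4), (34, 12, 1140, DEN, ATL, 14), (34, 12, 1140, DEN, ATL, 17), (34, 12, 1140, DEN, ATL, 3), (34, 12, 1140, DEN, ATL, 9), (34, 36, 4010, DEN, ATL, 14), (34, 36, 4010, DEN, ATL, 17), (34, 36, 4010, DEN, ATL, 3), (34, 36, 4010, DEN, ATL, 9), (34, 39, 5450, DEN, ATL, 14), (34, 39, 5450, DEN, ATL, 17), (34, 39, 5450, DEN, ATL, 3), (34, 39, 5450, DEN, ATL, 9), (34, 39, 5630, DEN, ATL, 14), (34, 39, 5630, DEN, ATL, 17), (34, 39, 5630, DEN, ATL, 3), (34, 39, 5630, DEN, ATL, 9), (34, 8, 1370, DEN, ATL, 14), (34, 8, 1370, DEN, ATL, 17), (34, 8, 1370, DEN, ATL, 3), (34, 8, 1370, DEN, ATL, 9)}.
σ[city ≠ SF]: keep tuples satisfying city ≠ SF → {(24, 34, 8920, DEN, JFK, 15), (34, 12, 1140, DEN, ATL, 14), (34, 12, 1140, DEN, ATL, 17), (34, 12, 1140, DEN, ATL, 3), (34, 12, 1140, DEN, ATL, 9), (34, 36, 4010, DEN, ATL, 14), (34, 36, 4010, DEN, ATL, 17), (34, 36, 4010, DEN, ATL, 3), (34, 36, 4010, DEN, ATL, 9), (34, 39, 5450, DEN, ATL, 14), (34, 39, 5450, DEN, ATL, 17), (34, 39, 5450, DEN, ATL, 3), (34, 39, 5450, DEN, ATL, 9), (34, 39, 5630, DEN, ATL, 14), (34, 39, 5630, DEN, ATL, 17), (34, 39, 5630, DEN, ATL, 3), (34, 39, 5630, DEN, ATL, 9), (34, 8, 1370, DEN, ATL, 14), (34, 8, 1370, DEN, ATL, 17), (34, 8, 1370, DEN, ATL, 3), (34, 8, 1370, DEN, ATL, 9)}
σ[pid ≠ 17]: keep tuples satisfying pid ≠ 17 → {(24, 34, 8920, DEN, JFK, 15), (34, 12, 1140, DEN, ATL, 14), (34, 12, 1140, DEN, ATL, 3), (34, 12, 1140, DEN, ATL, 9), (34, 36, 4010, DEN, ATL, 14), (34, 36, 4010, DEN, ATL, 3), (34, 36, 4010, DEN, ATL, 9), (34, 39, 5450, DEN, ATL, 14), (34, 39, 5450, DEN, ATL, 3), (34, 39, 5450, DEN, ATL, 9), (34, 39, 5630, DEN, ATL, 14), (34, 39, 5630, DEN, ATL, 3), (34, 39, 5630, DEN, ATL, 9), (34, 8, 1370, DEN, ATL, 14), (34, 8, 1370, DEN, ATL, 3), (34, 8, 1370, DEN, ATL, 9)}
Projecting to hours, dst, fno (11 duplicate(s) eliminated): {(12, ATL, 34), (34, JFK, 24), (36, ATL, 34), (39, ATL, 34), (8, ATL, 34)}

{(12, ATL, 34), (34, JFK, 24), (36, ATL, 34), (39, ATL, 34), (8, ATL, 34)}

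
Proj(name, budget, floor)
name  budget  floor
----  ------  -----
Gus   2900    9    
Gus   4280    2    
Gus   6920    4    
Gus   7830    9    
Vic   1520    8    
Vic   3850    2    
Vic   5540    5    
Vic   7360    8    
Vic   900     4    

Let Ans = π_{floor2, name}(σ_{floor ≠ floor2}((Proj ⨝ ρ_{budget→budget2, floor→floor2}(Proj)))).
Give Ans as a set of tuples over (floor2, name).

{(2, Gus), (2, Vic), (4, Gus), (4, Vic), (5, Vic), (8, Vic), (9, Gus)}

ρ[budget→budget2, floor→floor2]: schema becomes (name, budget2, floor2); tuples unchanged.
Joining Proj and ρ_{budget→budget2, floor→floor2}(Proj) on name yields {(Gus, 2900, 9, 2900, 9), (Gus, 2900, 9, 4280, 2), (Gus, 2900, 9, 6920, 4), (Gus, 2900, 9, 7830, 9), (Gus, 4280, 2, 2900, 9), (Gus, 4280, 2, 4280, 2), (Gus, 4280, 2, 6920, 4), (Gus, 4280, 2, 7830, 9), (Gus, 6920, 4, 2900, 9), (Gus, 6920, 4, 4280, 2), (Gus, 6920, 4, 6920, 4), (Gus, 6920, 4, 7830, 9), (Gus, 7830, 9, 2900, 9), (Gus, 7830, 9, 4280, 2), (Gus, 7830, 9, 6920, 4), (Gus, 7830, 9, 7830, 9), (Vic, 1520, 8, 1520, 8), (Vic, 1520, 8, 3850, 2), (Vic, 1520, 8, 5540, 5), (Vic, 1520, 8, 7360, 8), (Vic, 1520, 8, 900, 4), (Vic, 3850, 2, 1520, 8), (Vic, 3850, 2, 3850, 2), (Vic, 3850, 2, 5540, 5), (Vic, 3850, 2, 7360, 8), (Vic, 3850, 2, 900, 4), (Vic, 5540, 5, 1520, 8), (Vic, 5540, 5, 3850, 2), (Vic, 5540, 5, 5540, 5), (Vic, 5540, 5, 7360, 8), (Vic, 5540, 5, 900, 4), (Vic, 7360, 8, 1520, 8), (Vic, 7360, 8, 3850, 2), (Vic, 7360, 8, 5540, 5), (Vic, 7360, 8, 7360, 8), (Vic, 7360, 8, 900, 4), (Vic, 900, 4, 1520, 8), (Vic, 900, 4, 3850, 2), (Vic, 900, 4, 5540, 5), (Vic, 900, 4, 7360, 8), (Vic, 900, 4, 900, 4)}.
Filtering on floor ≠ floor2 leaves {(Gus, 2900, 9, 4280, 2), (Gus, 2900, 9, 6920, 4), (Gus, 4280, 2, 2900, 9), (Gus, 4280, 2, 6920, 4), (Gus, 4280, 2, 7830, 9), (Gus, 6920, 4, 2900, 9), (Gus, 6920, 4, 4280, 2), (Gus, 6920, 4, 7830, 9), (Gus, 7830, 9, 4280, 2), (Gus, 7830, 9, 6920, 4), (Vic, 1520, 8, 3850, 2), (Vic, 1520, 8, 5540, 5), (Vic, 1520, 8, 900, 4), (Vic, 3850, 2, 1520, 8), (Vic, 3850, 2, 5540, 5), (Vic, 3850, 2, 7360, 8), (Vic, 3850, 2, 900, 4), (Vic, 5540, 5, 1520, 8), (Vic, 5540, 5, 3850, 2), (Vic, 5540, 5, 7360, 8), (Vic, 5540, 5, 900, 4), (Vic, 7360, 8, 3850, 2), (Vic, 7360, 8, 5540, 5), (Vic, 7360, 8, 900, 4), (Vic, 900, 4, 1520, 8), (Vic, 900, 4, 3850, 2), (Vic, 900, 4, 5540, 5), (Vic, 900, 4, 7360, 8)}.
π[floor2, name]: project onto (floor2, name) (21 duplicate(s) eliminated) → {(2, Gus), (2, Vic), (4, Gus), (4, Vic), (5, Vic), (8, Vic), (9, Gus)}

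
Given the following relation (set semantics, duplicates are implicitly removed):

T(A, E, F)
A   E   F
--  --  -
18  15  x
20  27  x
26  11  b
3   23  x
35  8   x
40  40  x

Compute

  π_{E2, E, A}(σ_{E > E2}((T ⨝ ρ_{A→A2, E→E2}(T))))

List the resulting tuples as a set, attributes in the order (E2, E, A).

ρ[A→A2, E→E2]: schema becomes (A2, E2, F); tuples unchanged.
Joining T and ρ_{A→A2, E→E2}(T) on F yields {(18, 15, x, 18, 15), (18, 15, x, 20, 27), (18, 15, x, 3, 23), (18, 15, x, 35, 8), (18, 15, x, 40, 40), (20, 27, x, 18, 15), (20, 27, x, 20, 27), (20, 27, x, 3, 23), (20, 27, x, 35, 8), (20, 27, x, 40, 40), (26, 11, b, 26, 11), (3, 23, x, 18, 15), (3, 23, x, 20, 27), (3, 23, x, 3, 23), (3, 23, x, 35, 8), (3, 23, x, 40, 40), (35, 8, x, 18, 15), (35, 8, x, 20, 27), (35, 8, x, 3, 23), (35, 8, x, 35, 8), (35, 8, x, 40, 40), (40, 40, x, 18, 15), (40, 40, x, 20, 27), (40, 40, x, 3, 23), (40, 40, x, 35, 8), (40, 40, x, 40, 40)}.
σ[E > E2]: keep tuples satisfying E > E2 → {(18, 15, x, 35, 8), (20, 27, x, 18, 15), (20, 27, x, 3, 23), (20, 27, x, 35, 8), (3, 23, x, 18, 15), (3, 23, x, 35, 8), (40, 40, x, 18, 15), (40, 40, x, 20, 27), (40, 40, x, 3, 23), (40, 40, x, 35, 8)}
π_{E2, E, A} gives {(15, 23, 3), (15, 27, 20), (15, 40, 40), (23, 27, 20), (23, 40, 40), (27, 40, 40), (8, 15, 18), (8, 23, 3), (8, 27, 20), (8, 40, 40)}.

{(15, 23, 3), (15, 27, 20), (15, 40, 40), (23, 27, 20), (23, 40, 40), (27, 40, 40), (8, 15, 18), (8, 23, 3), (8, 27, 20), (8, 40, 40)}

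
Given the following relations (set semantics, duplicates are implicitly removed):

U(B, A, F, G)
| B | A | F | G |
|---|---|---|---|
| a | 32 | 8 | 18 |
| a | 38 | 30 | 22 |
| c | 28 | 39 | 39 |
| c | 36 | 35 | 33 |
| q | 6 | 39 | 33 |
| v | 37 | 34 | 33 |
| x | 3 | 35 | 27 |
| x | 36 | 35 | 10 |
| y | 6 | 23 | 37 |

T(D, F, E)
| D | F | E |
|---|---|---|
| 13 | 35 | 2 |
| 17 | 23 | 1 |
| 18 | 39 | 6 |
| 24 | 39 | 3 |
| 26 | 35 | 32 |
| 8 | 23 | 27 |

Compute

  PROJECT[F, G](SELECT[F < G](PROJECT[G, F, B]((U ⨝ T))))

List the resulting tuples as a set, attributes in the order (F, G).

{(23, 37)}

U ⋈ T (natural join on F): {(c, 28, 39, 39, 18, 6), (c, 28, 39, 39, 24, 3), (c, 36, 35, 33, 13, 2), (c, 36, 35, 33, 26, 32), (q, 6, 39, 33, 18, 6), (q, 6, 39, 33, 24, 3), (x, 3, 35, 27, 13, 2), (x, 3, 35, 27, 26, 32), (x, 36, 35, 10, 13, 2), (x, 36, 35, 10, 26, 32), (y, 6, 23, 37, 17, 1), (y, 6, 23, 37, 8, 27)}
π[G, F, B]: project onto (G, F, B) (6 duplicate(s) eliminated) → {(10, 35, x), (27, 35, x), (33, 35, c), (33, 39, q), (37, 23, y), (39, 39, c)}
Selection F < G: {(37, 23, y)}
π[F, G]: project onto (F, G) → {(23, 37)}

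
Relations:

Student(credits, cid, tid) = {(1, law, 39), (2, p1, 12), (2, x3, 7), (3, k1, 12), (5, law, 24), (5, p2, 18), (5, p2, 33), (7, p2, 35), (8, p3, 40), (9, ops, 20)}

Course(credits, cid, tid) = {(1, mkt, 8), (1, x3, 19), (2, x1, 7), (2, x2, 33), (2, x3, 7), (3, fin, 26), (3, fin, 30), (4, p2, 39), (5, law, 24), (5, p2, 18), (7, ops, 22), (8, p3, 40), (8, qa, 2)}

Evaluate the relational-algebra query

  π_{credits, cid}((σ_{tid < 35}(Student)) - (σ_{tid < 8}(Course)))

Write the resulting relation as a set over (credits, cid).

{(2, p1), (3, k1), (5, law), (5, p2), (9, ops)}

σ[tid < 35]: keep tuples satisfying tid < 35 → {(2, p1, 12), (2, x3, 7), (3, k1, 12), (5, law, 24), (5, p2, 18), (5, p2, 33), (9, ops, 20)}
σ[tid < 8]: keep tuples satisfying tid < 8 → {(2, x1, 7), (2, x3, 7), (8, qa, 2)}
Taking the difference: {(2, p1, 12), (3, k1, 12), (5, law, 24), (5, p2, 18), (5, p2, 33), (9, ops, 20)}
π_{credits, cid} gives {(2, p1), (3, k1), (5, law), (5, p2), (9, ops)} (1 duplicate(s) eliminated).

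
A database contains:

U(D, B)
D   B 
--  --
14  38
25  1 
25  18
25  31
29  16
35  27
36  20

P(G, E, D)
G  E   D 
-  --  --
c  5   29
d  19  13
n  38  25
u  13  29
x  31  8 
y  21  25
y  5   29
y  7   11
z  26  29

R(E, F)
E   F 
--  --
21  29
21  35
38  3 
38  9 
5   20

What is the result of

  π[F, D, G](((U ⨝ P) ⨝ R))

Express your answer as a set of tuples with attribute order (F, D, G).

{(20, 29, c), (20, 29, y), (29, 25, y), (3, 25, n), (35, 25, y), (9, 25, n)}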